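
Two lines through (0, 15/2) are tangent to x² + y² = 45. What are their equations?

x + 2y = 15 and x − 2y = −15

A line y − (15/2) = m(x − (0)) is tangent when its distance from (0, 0) is 3√5:
[m·(0) − (−15/2)]² = 45(m² + 1)
4m² − 1 = 0, so m = −1/2 or m = 1/2.
Through (0, 15/2) these give x + 2y = 15 and x − 2y = −15.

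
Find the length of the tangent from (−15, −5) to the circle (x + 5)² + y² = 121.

Centre (−5, 0), r² = 121. |PO|² = (−10)² + (−5)² = 125.
The tangent meets the radius at right angles, so tangent² = |PO|² − r² = 125 − 121 = 4.

2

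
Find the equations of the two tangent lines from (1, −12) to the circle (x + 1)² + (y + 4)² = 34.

Let a tangent through (1, −12) have slope m. Its distance from (−1, −4) must equal √34:
[m·(−2) − (8)]² = 34(m² + 1)
15m² − 16m − 15 = 0, so m = 5/3 or m = −3/5.
Through (1, −12) these give 5x − 3y = 41 and 3x + 5y = −57.

5x − 3y = 41 and 3x + 5y = −57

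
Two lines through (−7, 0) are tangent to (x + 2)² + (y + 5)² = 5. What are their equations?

x + 2y = −7 and 2x + y = −14

Write the tangent as mx − y + (0 − m·(−7)) = 0 and set its distance from the centre to √5:
[m·(5) − (−5)]² = 5(m² + 1)
2m² + 5m + 2 = 0, so m = −1/2 or m = −2.
Through (−7, 0) these give x + 2y = −7 and 2x + y = −14.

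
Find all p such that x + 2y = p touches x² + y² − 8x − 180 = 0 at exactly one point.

Tangency holds when the distance from the centre (4, 0) to the line equals the radius 14:
|1·4 + 2·0 − p| / √5 = 14
|p − (4)| = 14√5.

p = 4 ± 14√5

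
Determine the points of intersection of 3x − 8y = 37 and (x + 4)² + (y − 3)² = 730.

Substitute y = (−37 + 3x)/8:
73x² + 146x − 41975 = 0  ⟹  x² + 2x − 575 = 0
x = 23 or x = −25, giving (23, 4) and (−25, −14).

(−25, −14) and (23, 4)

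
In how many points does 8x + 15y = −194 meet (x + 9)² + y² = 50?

Substituting the line into the circle gives 289x² + 7154x + 44611 = 0.
Δ = 51179716 − 51570316 = −390600.
No real roots: the line does not meet the circle.

0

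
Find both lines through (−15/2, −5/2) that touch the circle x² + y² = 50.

x + y = −10 and 7x − y = −50

A line y − (−5/2) = m(x − (−15/2)) is tangent when its distance from (0, 0) is 5√2:
(15/2m − (5/2))² = 50(m² + 1)
m² − 6m − 7 = 0, so m = −1 or m = 7.
With m = −1: x + y = −10. With m = 7: 7x − y = −50.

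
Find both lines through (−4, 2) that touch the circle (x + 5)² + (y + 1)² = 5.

2x + y = −6 and x − 2y = −8

Write the tangent as mx − y + (2 − m·(−4)) = 0 and set its distance from the centre to √5:
[m·(−1) − (−3)]² = 5(m² + 1)
2m² + 3m − 2 = 0, so m = −2 or m = 1/2.
Through (−4, 2) these give 2x + y = −6 and x − 2y = −8.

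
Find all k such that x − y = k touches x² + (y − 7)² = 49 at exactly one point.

k = −7 ± 7√2

Tangency holds when the distance from the centre (0, 7) to the line equals the radius 7:
|1·0 − 1·7 − k| / √2 = 7
|k − (−7)| = 7√2.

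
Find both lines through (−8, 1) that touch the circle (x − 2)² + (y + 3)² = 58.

7x + 3y = −53 and 3x − 7y = −31

Let a tangent through (−8, 1) have slope m. Its distance from (2, −3) must equal √58:
[m·(10) − (−4)]² = 58(m² + 1)
21m² + 40m − 21 = 0, so m = −7/3 or m = 3/7.
Through (−8, 1) these give 7x + 3y = −53 and 3x − 7y = −31.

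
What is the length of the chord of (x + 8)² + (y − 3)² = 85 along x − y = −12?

Centre (−8, 3), r² = 85. Perpendicular distance d from centre to line = |1| / √2 = 1/√2.
Half the chord is √(r² − d²) = √(169/2), so the full chord is 13√2.

13√2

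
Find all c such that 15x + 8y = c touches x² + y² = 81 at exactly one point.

c = −153 or c = 153

The line touches the circle iff its distance from (0, 0) is 9:
|15·0 + 8·0 − c| / √289 = 9
|c| = 9·17, so c = 153 or c = −153.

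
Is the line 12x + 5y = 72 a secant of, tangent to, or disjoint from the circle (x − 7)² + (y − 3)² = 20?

secant

Substituting the line into the circle gives 169x² − 1718x + 3974 = 0.
Δ = 2951524 − 2686424 = 265100.
Two real roots: the line is a secant.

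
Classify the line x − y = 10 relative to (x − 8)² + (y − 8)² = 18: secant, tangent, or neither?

neither

Substituting the line into the circle gives 2x² − 52x + 370 = 0.
Δ = 2704 − 2960 = −256.
No real roots: the line does not meet the circle.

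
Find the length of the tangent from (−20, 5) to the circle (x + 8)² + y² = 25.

12

Centre (−8, 0), r² = 25. |PO|² = (−12)² + (5)² = 169.
The tangent meets the radius at right angles, so tangent² = |PO|² − r² = 169 − 25 = 144.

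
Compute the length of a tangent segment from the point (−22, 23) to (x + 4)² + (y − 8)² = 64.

With centre O = (−4, 8), |OP|² = 549 and r² = 64.
By the tangent–radius right angle, tangent length = √(|PO|² − r²) = √485.

√485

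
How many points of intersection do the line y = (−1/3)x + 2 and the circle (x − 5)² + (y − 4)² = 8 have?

0

Centre (5, 4), r² = 8. Distance² from centre to line = (11)²/10 = 121/10.
Since d² > r², the line lies outside the circle.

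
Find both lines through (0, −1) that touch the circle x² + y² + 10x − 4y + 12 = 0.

x − 4y = 4 and 4x + y = −1

Let a tangent through (0, −1) have slope m. Its distance from (−5, 2) must equal √17:
(−5m − (3))² = 17(m² + 1)
4m² + 15m − 4 = 0, so m = 1/4 or m = −4.
With m = 1/4: x − 4y = 4. With m = −4: 4x + y = −1.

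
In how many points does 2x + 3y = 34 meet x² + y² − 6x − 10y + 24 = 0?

0

Centre (3, 5), r² = 10. Distance² from centre to line = (−13)²/13 = 13.
Since d² > r², the line lies outside the circle.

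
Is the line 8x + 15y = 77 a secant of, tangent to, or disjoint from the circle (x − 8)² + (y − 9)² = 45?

disjoint

Substituting the line into the circle gives 289x² − 2672x + 7639 = 0.
Discriminant = (−2672)² − 4·289·(7639) = −1691100 < 0.
No real roots: the line does not meet the circle.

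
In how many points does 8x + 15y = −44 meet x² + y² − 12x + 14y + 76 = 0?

2

Centre (6, −7), r² = 9. Distance² from centre to line = (−13)²/289 = 169/289.
Since d² < r², the line cuts the circle twice.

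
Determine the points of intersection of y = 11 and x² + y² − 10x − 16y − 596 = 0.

(−21, 11) and (31, 11)

Substitute y = 11:
x² − 10x − 651 = 0
x = 31 or x = −21, giving (31, 11) and (−21, 11).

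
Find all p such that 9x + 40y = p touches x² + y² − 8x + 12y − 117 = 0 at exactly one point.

p = −737 or p = 329

For a tangent, require d(centre, line) = r = 13.
|9·4 + 40·(−6) − p| / √1681 = 13
|p − (−204)| = 13·41, so p = 329 or p = −737.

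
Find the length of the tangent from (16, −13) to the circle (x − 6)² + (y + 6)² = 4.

Centre (6, −6), r² = 4. |PO|² = (10)² + (−7)² = 149.
By the tangent–radius right angle, tangent length = √(|PO|² − r²) = √145.

√145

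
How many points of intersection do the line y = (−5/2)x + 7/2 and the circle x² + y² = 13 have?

2

Substituting the line into the circle gives 29x² − 70x − 3 = 0.
Δ = 4900 − (−348) = 5248.
Two real roots: the line is a secant.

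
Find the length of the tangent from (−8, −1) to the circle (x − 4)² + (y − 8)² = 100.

5√5

With centre O = (4, 8), |OP|² = 225 and r² = 100.
The tangent meets the radius at right angles, so tangent² = |PO|² − r² = 225 − 100 = 125.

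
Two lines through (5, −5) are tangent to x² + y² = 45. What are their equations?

2x − y = 15 and x − 2y = 15

Write the tangent as mx − y + (−5 − m·(5)) = 0 and set its distance from the centre to 3√5:
[m·(−5) − (5)]² = 45(m² + 1)
2m² − 5m + 2 = 0, so m = 2 or m = 1/2.
With m = 2: 2x − y = 15. With m = 1/2: x − 2y = 15.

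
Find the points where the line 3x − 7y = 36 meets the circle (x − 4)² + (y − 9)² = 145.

(5, −3) and (12, 0)

Express y = (−36 + 3x)/7 and substitute into the circle:
58x² − 986x + 3480 = 0  ⟹  x² − 17x + 60 = 0
x = 12 or x = 5, giving (12, 0) and (5, −3).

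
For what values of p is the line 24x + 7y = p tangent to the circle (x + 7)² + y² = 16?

p = −268 or p = −68

The line touches the circle iff its distance from (−7, 0) is 4:
|24·(−7) + 7·0 − p| / √625 = 4
|p − (−168)| = 4·25, so p = −68 or p = −268.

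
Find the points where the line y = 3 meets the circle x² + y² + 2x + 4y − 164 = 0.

(−13, 3) and (11, 3)

Substitute y = 3:
x² + 2x − 143 = 0
x = 11 or x = −13, giving (11, 3) and (−13, 3).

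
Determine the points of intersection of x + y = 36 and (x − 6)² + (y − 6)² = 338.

(13, 23) and (23, 13)

Substitute y = −x + 36:
2x² − 72x + 598 = 0  ⟹  x² − 36x + 299 = 0
x = 23 or x = 13, giving (23, 13) and (13, 23).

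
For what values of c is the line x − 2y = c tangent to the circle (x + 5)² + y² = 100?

For a tangent, require d(centre, line) = r = 10.
|1·(−5) − 2·0 − c| / √5 = 10
|c − (−5)| = 10√5.

c = −5 ± 10√5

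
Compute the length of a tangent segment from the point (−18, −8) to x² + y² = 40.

Centre (0, 0), r² = 40. |PO|² = (−18)² + (−8)² = 388.
The tangent meets the radius at right angles, so tangent² = |PO|² − r² = 388 − 40 = 348.

2√87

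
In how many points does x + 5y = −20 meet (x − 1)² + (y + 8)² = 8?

Substituting the line into the circle gives 26x² − 90x + 225 = 0.
Δ = 8100 − 23400 = −15300.
No real roots: the line does not meet the circle.

0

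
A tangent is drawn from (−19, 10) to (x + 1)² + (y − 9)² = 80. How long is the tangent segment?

The centre is (−1, 9) and r = 4√5. The square of the distance from P to the centre is 324 + 1 = 325.
The tangent meets the radius at right angles, so tangent² = |PO|² − r² = 325 − 80 = 245.

7√5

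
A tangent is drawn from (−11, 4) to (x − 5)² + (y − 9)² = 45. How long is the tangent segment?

2√59

The centre is (5, 9) and r = 3√5. The square of the distance from P to the centre is 256 + 25 = 281.
By the tangent–radius right angle, tangent length = √(|PO|² − r²) = √236 = 2√59.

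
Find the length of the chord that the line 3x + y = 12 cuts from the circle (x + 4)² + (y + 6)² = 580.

Centre (−4, −6), r² = 580. Perpendicular distance d from centre to line = |−30| / √10 = 30/√10.
Half the chord is √(r² − d²) = √(490), so the full chord is 14√10.

14√10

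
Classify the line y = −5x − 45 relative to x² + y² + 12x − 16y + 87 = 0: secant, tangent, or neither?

neither

Centre (−6, 8), r² = 13. Distance² from centre to line = (23)²/26 = 529/26.
Since d² > r², the line lies outside the circle.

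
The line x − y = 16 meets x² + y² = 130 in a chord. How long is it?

From the line, y = x − 16. Substituting:
2x² − 32x + 126 = 0  ⟹  x² − 16x + 63 = 0
x = 9 or x = 7, giving (9, −7) and (7, −9).
Chord length = distance between (9, −7) and (7, −9) = √8 = 2√2.

2√2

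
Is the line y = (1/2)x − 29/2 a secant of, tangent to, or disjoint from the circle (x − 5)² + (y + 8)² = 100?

secant

Substituting the line into the circle gives 5x² − 66x − 131 = 0.
Discriminant = (−66)² − 4·5·(−131) = 6976 > 0.
Two real roots: the line is a secant.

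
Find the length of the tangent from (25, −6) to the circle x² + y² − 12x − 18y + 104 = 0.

√573

Centre (6, 9), r² = 13. |PO|² = (19)² + (−15)² = 586.
By the tangent–radius right angle, tangent length = √(|PO|² − r²) = √573.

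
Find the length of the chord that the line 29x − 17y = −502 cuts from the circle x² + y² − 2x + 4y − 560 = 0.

Centre (1, −2), r² = 565. Perpendicular distance d from centre to line = |565| / √1130 = 565/√1130.
Chord = 2√(r² − d²) = 2·√(565/2) = √1130.

√1130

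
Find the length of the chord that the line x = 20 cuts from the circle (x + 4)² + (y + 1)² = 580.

4

The line gives x = 20. Substituting into the circle:
y² + 2y − 3 = 0
y = 1 or y = −3, giving (20, 1) and (20, −3).
Chord length = distance between (20, 1) and (20, −3) = √16 = 4.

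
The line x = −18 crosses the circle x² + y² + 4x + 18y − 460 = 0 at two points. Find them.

(−18, −26) and (−18, 8)

The line gives x = −18. Substituting into the circle:
y² + 18y − 208 = 0
y = 8 or y = −26, giving (−18, 8) and (−18, −26).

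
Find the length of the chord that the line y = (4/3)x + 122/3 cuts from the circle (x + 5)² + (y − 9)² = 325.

20

Express y = (122 + 4x)/3 and substitute into the circle:
25x² + 850x + 6325 = 0  ⟹  x² + 34x + 253 = 0
x = −11 or x = −23, giving (−11, 26) and (−23, 10).
|(−11, 26) − (−23, 10)| = √((12)² + (16)²) = 20.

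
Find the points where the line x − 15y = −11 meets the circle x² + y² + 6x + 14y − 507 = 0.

(−26, −1) and (19, 2)

From the line, y = (11 + x)/15. Substituting:
226x² + 1582x − 111644 = 0  ⟹  x² + 7x − 494 = 0
x = 19 or x = −26, giving (19, 2) and (−26, −1).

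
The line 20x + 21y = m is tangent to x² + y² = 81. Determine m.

m = −261 or m = 261

The line touches the circle iff its distance from (0, 0) is 9:
|20·0 + 21·0 − m| / √841 = 9
|m| = 9·29, so m = 261 or m = −261.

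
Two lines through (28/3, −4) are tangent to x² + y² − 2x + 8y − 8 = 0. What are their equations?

3x − 4y = 44 and 3x + 4y = 12

Let a tangent through (28/3, −4) have slope m. Its distance from (1, −4) must equal 5:
[m·(−25/3) − (0)]² = 25(m² + 1)
16m² − 9 = 0, so m = 3/4 or m = −3/4.
Through (28/3, −4) these give 3x − 4y = 44 and 3x + 4y = 12.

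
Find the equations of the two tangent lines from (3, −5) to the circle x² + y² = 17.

4x − y = 17 and x + 4y = −17

A line y − (−5) = m(x − (3)) is tangent when its distance from (0, 0) is √17:
(−3m − (5))² = 17(m² + 1)
4m² − 15m − 4 = 0, so m = 4 or m = −1/4.
Through (3, −5) these give 4x − y = 17 and x + 4y = −17.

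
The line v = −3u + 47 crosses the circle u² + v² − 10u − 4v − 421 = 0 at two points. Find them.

Substitute v = −3u + 47:
10u² − 280u + 1600 = 0  ⟹  u² − 28u + 160 = 0
u = 20 or u = 8, giving (20, −13) and (8, 23).

(8, 23) and (20, −13)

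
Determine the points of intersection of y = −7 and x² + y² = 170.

From the line, y = −7. Substituting:
x² − 121 = 0
x = 11 or x = −11, giving (11, −7) and (−11, −7).

(−11, −7) and (11, −7)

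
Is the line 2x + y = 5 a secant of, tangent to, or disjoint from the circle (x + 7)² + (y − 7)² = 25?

Centre (−7, 7), r² = 25. Distance² from centre to line = (−12)²/5 = 144/5.
Since d² > r², the line lies outside the circle.

disjoint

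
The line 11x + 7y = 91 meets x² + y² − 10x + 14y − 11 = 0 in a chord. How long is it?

Substitute y = (91 − 11x)/7:
170x² − 3570x + 16660 = 0  ⟹  x² − 21x + 98 = 0
x = 14 or x = 7, giving (14, −9) and (7, 2).
|(14, −9) − (7, 2)| = √((7)² + (−11)²) = √170.

√170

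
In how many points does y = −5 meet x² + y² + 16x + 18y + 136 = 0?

0

Centre (−8, −9), r² = 9. Distance² from centre to line = (−4)² = 16.
Since d² > r², the line lies outside the circle.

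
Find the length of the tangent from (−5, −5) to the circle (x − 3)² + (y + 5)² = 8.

2√14

The centre is (3, −5) and r = 2√2. The square of the distance from P to the centre is 64 + 0 = 64.
By the tangent–radius right angle, tangent length = √(|PO|² − r²) = √56 = 2√14.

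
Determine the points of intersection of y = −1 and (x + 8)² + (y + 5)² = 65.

Substitute y = −1:
x² + 16x + 15 = 0
x = −1 or x = −15, giving (−1, −1) and (−15, −1).

(−15, −1) and (−1, −1)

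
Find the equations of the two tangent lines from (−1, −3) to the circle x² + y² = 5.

x − 2y = 5 and 2x + y = −5

Write the tangent as mx − y + (−3 − m·(−1)) = 0 and set its distance from the centre to √5:
[m·(1) − (3)]² = 5(m² + 1)
2m² + 3m − 2 = 0, so m = 1/2 or m = −2.
With m = 1/2: x − 2y = 5. With m = −2: 2x + y = −5.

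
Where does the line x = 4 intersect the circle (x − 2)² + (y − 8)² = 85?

(4, −1) and (4, 17)

The line gives x = 4. Substituting into the circle:
y² − 16y − 17 = 0
y = 17 or y = −1, giving (4, 17) and (4, −1).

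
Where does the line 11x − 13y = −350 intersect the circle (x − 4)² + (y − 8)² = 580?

(−20, 10) and (6, 32)

Express y = (350 + 11x)/13 and substitute into the circle:
290x² + 4060x − 34800 = 0  ⟹  x² + 14x − 120 = 0
x = 6 or x = −20, giving (6, 32) and (−20, 10).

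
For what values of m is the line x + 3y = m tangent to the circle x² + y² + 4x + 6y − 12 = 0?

m = −11 ± 5√10

For a tangent, require d(centre, line) = r = 5.
|1·(−2) + 3·(−3) − m| / √10 = 5
|m − (−11)| = 5√10.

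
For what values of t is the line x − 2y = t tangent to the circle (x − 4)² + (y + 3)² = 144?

t = 10 ± 12√5

The line touches the circle iff its distance from (4, −3) is 12:
|1·4 − 2·(−3) − t| / √5 = 12
|t − (10)| = 12√5.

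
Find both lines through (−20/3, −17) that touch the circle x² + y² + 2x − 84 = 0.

6x − 7y = 79 and 9x + 2y = −94

A line y − (−17) = m(x − (−20/3)) is tangent when its distance from (−1, 0) is √85:
[m·(17/3) − (17)]² = 85(m² + 1)
14m² + 51m − 54 = 0, so m = 6/7 or m = −9/2.
With m = 6/7: 6x − 7y = 79. With m = −9/2: 9x + 2y = −94.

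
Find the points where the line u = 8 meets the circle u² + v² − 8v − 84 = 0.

(8, −2) and (8, 10)

The line gives u = 8. Substituting into the circle:
v² − 8v − 20 = 0
v = 10 or v = −2, giving (8, 10) and (8, −2).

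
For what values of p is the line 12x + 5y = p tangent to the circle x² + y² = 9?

For a tangent, require d(centre, line) = r = 3.
|12·0 + 5·0 − p| / √169 = 3
|p| = 3·13, so p = 39 or p = −39.

p = −39 or p = 39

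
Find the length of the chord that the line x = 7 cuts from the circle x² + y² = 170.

22

The distance from (0, 0) to the line is 7, and r² = 170.
Half the chord is √(r² − d²) = √(121), so the full chord is 22.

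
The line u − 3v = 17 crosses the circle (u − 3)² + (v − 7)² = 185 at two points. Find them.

Express v = (−17 + u)/3 and substitute into the circle:
10u² − 130u − 140 = 0  ⟹  u² − 13u − 14 = 0
u = 14 or u = −1, giving (14, −1) and (−1, −6).

(−1, −6) and (14, −1)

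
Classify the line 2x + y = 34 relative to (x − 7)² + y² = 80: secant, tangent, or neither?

tangent

Substituting the line into the circle gives 5x² − 150x + 1125 = 0.
Discriminant = (−150)² − 4·5·(1125) = 0.
A repeated root: the line is tangent.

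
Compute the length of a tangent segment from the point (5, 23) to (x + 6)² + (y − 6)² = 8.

Centre (−6, 6), r² = 8. |PO|² = (11)² + (17)² = 410.
The tangent meets the radius at right angles, so tangent² = |PO|² − r² = 410 − 8 = 402.

√402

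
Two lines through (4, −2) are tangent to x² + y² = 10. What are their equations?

x − 3y = 10 and 3x + y = 10

Write the tangent as mx − y + (−2 − m·(4)) = 0 and set its distance from the centre to √10:
(−4m − (2))² = 10(m² + 1)
3m² + 8m − 3 = 0, so m = 1/3 or m = −3.
With m = 1/3: x − 3y = 10. With m = −3: 3x + y = 10.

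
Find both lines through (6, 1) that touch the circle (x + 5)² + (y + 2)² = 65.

4x + 7y = 31 and 7x − 4y = 38

Let a tangent through (6, 1) have slope m. Its distance from (−5, −2) must equal √65:
[m·(−11) − (−3)]² = 65(m² + 1)
28m² − 33m − 28 = 0, so m = −4/7 or m = 7/4.
With m = −4/7: 4x + 7y = 31. With m = 7/4: 7x − 4y = 38.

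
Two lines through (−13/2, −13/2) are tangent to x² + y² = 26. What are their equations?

Let a tangent through (−13/2, −13/2) have slope m. Its distance from (0, 0) must equal √26:
(13/2m − (13/2))² = 26(m² + 1)
5m² − 26m + 5 = 0, so m = 1/5 or m = 5.
With m = 1/5: x − 5y = 26. With m = 5: 5x − y = −26.

x − 5y = 26 and 5x − y = −26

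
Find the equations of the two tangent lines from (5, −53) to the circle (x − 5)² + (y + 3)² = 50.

Let a tangent through (5, −53) have slope m. Its distance from (5, −3) must equal 5√2:
[m·(0) − (50)]² = 50(m² + 1)
m² − 49 = 0, so m = −7 or m = 7.
With m = −7: 7x + y = −18. With m = 7: 7x − y = 88.

7x + y = −18 and 7x − y = 88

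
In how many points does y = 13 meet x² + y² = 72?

0

Substituting the line into the circle gives x² + 97 = 0.
Δ = 0 − 388 = −388.
No real roots: the line does not meet the circle.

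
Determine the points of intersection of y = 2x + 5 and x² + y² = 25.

(−4, −3) and (0, 5)

Express y = 2x + 5 and substitute into the circle:
5x² + 20x = 0  ⟹  x² + 4x = 0
x = 0 or x = −4, giving (0, 5) and (−4, −3).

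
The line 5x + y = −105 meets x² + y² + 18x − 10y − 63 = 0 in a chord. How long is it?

Express y = −5x − 105 and substitute into the circle:
26x² + 1118x + 12012 = 0  ⟹  x² + 43x + 462 = 0
x = −21 or x = −22, giving (−21, 0) and (−22, 5).
Chord length = distance between (−21, 0) and (−22, 5) = √26 = √26.

√26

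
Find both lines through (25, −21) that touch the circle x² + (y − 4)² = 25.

Write the tangent as mx − y + (−21 − m·(25)) = 0 and set its distance from the centre to 5:
[m·(−25) − (25)]² = 25(m² + 1)
12m² + 25m + 12 = 0, so m = −3/4 or m = −4/3.
With m = −3/4: 3x + 4y = −9. With m = −4/3: 4x + 3y = 37.

3x + 4y = −9 and 4x + 3y = 37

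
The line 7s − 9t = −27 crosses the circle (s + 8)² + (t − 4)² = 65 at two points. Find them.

From the line, t = (27 + 7s)/9. Substituting:
130s² + 1170s = 0  ⟹  s² + 9s = 0
s = 0 or s = −9, giving (0, 3) and (−9, −4).

(−9, −4) and (0, 3)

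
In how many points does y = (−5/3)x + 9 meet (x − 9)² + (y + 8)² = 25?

2

Centre (9, −8), r² = 25. Distance² from centre to line = (−6)²/34 = 18/17.
Since d² < r², the line cuts the circle twice.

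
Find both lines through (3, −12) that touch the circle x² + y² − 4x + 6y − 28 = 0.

4x + 5y = −48 and 5x − 4y = 63

Let a tangent through (3, −12) have slope m. Its distance from (2, −3) must equal √41:
(−1m − (9))² = 41(m² + 1)
20m² − 9m − 20 = 0, so m = −4/5 or m = 5/4.
With m = −4/5: 4x + 5y = −48. With m = 5/4: 5x − 4y = 63.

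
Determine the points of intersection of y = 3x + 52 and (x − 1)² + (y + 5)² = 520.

From the line, y = 3x + 52. Substituting:
10x² + 340x + 2730 = 0  ⟹  x² + 34x + 273 = 0
x = −13 or x = −21, giving (−13, 13) and (−21, −11).

(−21, −11) and (−13, 13)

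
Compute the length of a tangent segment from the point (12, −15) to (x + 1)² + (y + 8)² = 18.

10√2

Centre (−1, −8), r² = 18. |PO|² = (13)² + (−7)² = 218.
By the tangent–radius right angle, tangent length = √(|PO|² − r²) = √200 = 10√2.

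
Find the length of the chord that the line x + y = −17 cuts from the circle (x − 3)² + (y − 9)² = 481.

11√2

Centre (3, 9), r² = 481. Perpendicular distance d from centre to line = |29| / √2 = 29/√2.
Half the chord is √(r² − d²) = √(121/2), so the full chord is 11√2.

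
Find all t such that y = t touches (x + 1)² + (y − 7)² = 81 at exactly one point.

t = −2 or t = 16

The line touches the circle iff its distance from (−1, 7) is 9:
|0·(−1) + 1·7 − t| / √1 = 9
|t − (7)| = 9, so t = 16 or t = −2.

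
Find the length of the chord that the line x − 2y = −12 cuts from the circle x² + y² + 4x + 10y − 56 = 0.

From the line, y = (12 + x)/2. Substituting:
5x² + 60x + 160 = 0  ⟹  x² + 12x + 32 = 0
x = −4 or x = −8, giving (−4, 4) and (−8, 2).
Chord length = distance between (−4, 4) and (−8, 2) = √20 = 2√5.

2√5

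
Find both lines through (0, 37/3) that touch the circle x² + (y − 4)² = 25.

4x − 3y = −37 and 4x + 3y = 37

Let a tangent through (0, 37/3) have slope m. Its distance from (0, 4) must equal 5:
[m·(0) − (−25/3)]² = 25(m² + 1)
9m² − 16 = 0, so m = 4/3 or m = −4/3.
Through (0, 37/3) these give 4x − 3y = −37 and 4x + 3y = 37.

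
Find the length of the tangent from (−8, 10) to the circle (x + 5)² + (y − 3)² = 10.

Centre (−5, 3), r² = 10. |PO|² = (−3)² + (7)² = 58.
Power of the point: PT² = |PO|² − r² = 48, so PT = 4√3.

4√3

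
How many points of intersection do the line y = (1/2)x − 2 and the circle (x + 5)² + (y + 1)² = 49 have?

2

d² = (1·(−5) − 2·(−1) − (4))²/5 = 49/5; r² = 49.
Since d² < r², the line cuts the circle twice.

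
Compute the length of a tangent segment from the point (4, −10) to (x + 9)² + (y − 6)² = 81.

The centre is (−9, 6) and r = 9. The square of the distance from P to the centre is 169 + 256 = 425.
Power of the point: PT² = |PO|² − r² = 344, so PT = 2√86.

2√86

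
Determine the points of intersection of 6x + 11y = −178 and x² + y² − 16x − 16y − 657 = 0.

From the line, y = (−178 − 6x)/11. Substituting:
157x² + 1256x − 16485 = 0  ⟹  x² + 8x − 105 = 0
x = 7 or x = −15, giving (7, −20) and (−15, −8).

(−15, −8) and (7, −20)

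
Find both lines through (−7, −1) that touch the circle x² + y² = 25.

4x − 3y = −25 and 3x + 4y = −25

Let a tangent through (−7, −1) have slope m. Its distance from (0, 0) must equal 5:
[m·(7) − (1)]² = 25(m² + 1)
12m² − 7m − 12 = 0, so m = 4/3 or m = −3/4.
With m = 4/3: 4x − 3y = −25. With m = −3/4: 3x + 4y = −25.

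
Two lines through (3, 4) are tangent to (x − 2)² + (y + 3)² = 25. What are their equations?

3x − 4y = −7 and 4x + 3y = 24

Let a tangent through (3, 4) have slope m. Its distance from (2, −3) must equal 5:
(−1m − (−7))² = 25(m² + 1)
12m² + 7m − 12 = 0, so m = 3/4 or m = −4/3.
With m = 3/4: 3x − 4y = −7. With m = −4/3: 4x + 3y = 24.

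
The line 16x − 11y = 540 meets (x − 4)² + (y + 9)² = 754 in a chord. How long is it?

2√377

Express y = (−540 + 16x)/11 and substitute into the circle:
377x² − 15080x + 105183 = 0  ⟹  x² − 40x + 279 = 0
x = 31 or x = 9, giving (31, −4) and (9, −36).
Chord length = distance between (31, −4) and (9, −36) = √1508 = 2√377.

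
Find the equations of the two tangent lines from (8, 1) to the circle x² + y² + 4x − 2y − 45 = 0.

Write the tangent as mx − y + (1 − m·(8)) = 0 and set its distance from the centre to 5√2:
[m·(−10) − (0)]² = 50(m² + 1)
m² − 1 = 0, so m = 1 or m = −1.
With m = 1: x − y = 7. With m = −1: x + y = 9.

x − y = 7 and x + y = 9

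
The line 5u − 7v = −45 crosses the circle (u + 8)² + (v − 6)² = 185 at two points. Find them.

From the line, v = (45 + 5u)/7. Substituting:
74u² + 814u − 5920 = 0  ⟹  u² + 11u − 80 = 0
u = 5 or u = −16, giving (5, 10) and (−16, −5).

(−16, −5) and (5, 10)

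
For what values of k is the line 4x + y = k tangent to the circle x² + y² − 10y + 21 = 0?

The line touches the circle iff its distance from (0, 5) is 2:
|4·0 + 1·5 − k| / √17 = 2
|k − (5)| = 2√17.

k = 5 ± 2√17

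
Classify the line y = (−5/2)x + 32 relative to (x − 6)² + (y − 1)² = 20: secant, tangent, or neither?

neither

Centre (6, 1), r² = 20. Distance² from centre to line = (−32)²/29 = 1024/29.
Since d² > r², the line lies outside the circle.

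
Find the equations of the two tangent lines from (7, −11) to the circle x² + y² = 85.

2x + 9y = −85 and 9x − 2y = 85

Write the tangent as mx − y + (−11 − m·(7)) = 0 and set its distance from the centre to √85:
[m·(−7) − (11)]² = 85(m² + 1)
18m² − 77m − 18 = 0, so m = −2/9 or m = 9/2.
Through (7, −11) these give 2x + 9y = −85 and 9x − 2y = 85.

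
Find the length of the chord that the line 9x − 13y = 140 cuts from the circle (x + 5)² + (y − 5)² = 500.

10√10

Centre (−5, 5), r² = 500. Perpendicular distance d from centre to line = |−250| / √250 = 250/√250.
Chord = 2√(r² − d²) = 2·√(250) = 10√10.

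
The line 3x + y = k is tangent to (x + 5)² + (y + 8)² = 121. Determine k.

k = −23 ± 11√10

Tangency holds when the distance from the centre (−5, −8) to the line equals the radius 11:
|3·(−5) + 1·(−8) − k| / √10 = 11
|k − (−23)| = 11√10.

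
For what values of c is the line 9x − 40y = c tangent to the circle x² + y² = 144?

For a tangent, require d(centre, line) = r = 12.
|9·0 − 40·0 − c| / √1681 = 12
|c| = 12·41, so c = 492 or c = −492.

c = −492 or c = 492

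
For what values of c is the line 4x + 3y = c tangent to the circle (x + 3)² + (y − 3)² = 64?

Tangency holds when the distance from the centre (−3, 3) to the line equals the radius 8:
|4·(−3) + 3·3 − c| / √25 = 8
|c − (−3)| = 8·5, so c = 37 or c = −43.

c = −43 or c = 37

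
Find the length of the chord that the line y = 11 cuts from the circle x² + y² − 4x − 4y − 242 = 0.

26

Centre (2, 2), r² = 250. Perpendicular distance d from centre to line = |−9| / √1 = 9.
Half the chord is √(r² − d²) = √(169), so the full chord is 26.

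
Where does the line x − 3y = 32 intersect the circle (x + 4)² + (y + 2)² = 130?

Substitute y = (−32 + x)/3:
10x² + 20x − 350 = 0  ⟹  x² + 2x − 35 = 0
x = 5 or x = −7, giving (5, −9) and (−7, −13).

(−7, −13) and (5, −9)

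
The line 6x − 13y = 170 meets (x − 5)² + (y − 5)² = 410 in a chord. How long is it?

2√205

From the line, y = (−170 + 6x)/13. Substituting:
205x² − 4510x − 9840 = 0  ⟹  x² − 22x − 48 = 0
x = 24 or x = −2, giving (24, −2) and (−2, −14).
Chord length = distance between (24, −2) and (−2, −14) = √820 = 2√205.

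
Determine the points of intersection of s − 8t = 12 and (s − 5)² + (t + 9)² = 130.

(−4, −2) and (12, 0)

From the line, t = (−12 + s)/8. Substituting:
65s² − 520s − 3120 = 0  ⟹  s² − 8s − 48 = 0
s = 12 or s = −4, giving (12, 0) and (−4, −2).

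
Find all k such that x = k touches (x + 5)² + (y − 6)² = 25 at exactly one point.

Tangency holds when the distance from the centre (−5, 6) to the line equals the radius 5:
|1·(−5) + 0·6 − k| / √1 = 5
|k − (−5)| = 5, so k = 0 or k = −10.

k = −10 or k = 0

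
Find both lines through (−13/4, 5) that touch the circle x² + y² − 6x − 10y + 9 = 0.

4x − 3y = −28 and 4x + 3y = 2

Write the tangent as mx − y + (5 − m·(−13/4)) = 0 and set its distance from the centre to 5:
(25/4m − (0))² = 25(m² + 1)
9m² − 16 = 0, so m = 4/3 or m = −4/3.
Through (−13/4, 5) these give 4x − 3y = −28 and 4x + 3y = 2.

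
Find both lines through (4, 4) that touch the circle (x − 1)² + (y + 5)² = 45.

A line y − (4) = m(x − (4)) is tangent when its distance from (1, −5) is 3√5:
(−3m − (−9))² = 45(m² + 1)
2m² + 3m − 2 = 0, so m = 1/2 or m = −2.
Through (4, 4) these give x − 2y = −4 and 2x + y = 12.

x − 2y = −4 and 2x + y = 12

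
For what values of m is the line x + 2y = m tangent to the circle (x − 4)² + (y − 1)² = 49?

m = 6 ± 7√5

Tangency holds when the distance from the centre (4, 1) to the line equals the radius 7:
|1·4 + 2·1 − m| / √5 = 7
|m − (6)| = 7√5.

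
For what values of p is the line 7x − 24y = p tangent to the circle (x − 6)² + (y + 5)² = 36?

Tangency holds when the distance from the centre (6, −5) to the line equals the radius 6:
|7·6 − 24·(−5) − p| / √625 = 6
|p − (162)| = 6·25, so p = 312 or p = 12.

p = 12 or p = 312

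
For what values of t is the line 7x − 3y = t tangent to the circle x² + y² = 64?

t = ±8√58

For a tangent, require d(centre, line) = r = 8.
|7·0 − 3·0 − t| / √58 = 8
|t| = 8√58.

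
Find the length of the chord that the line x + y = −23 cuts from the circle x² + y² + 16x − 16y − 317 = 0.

19√2

Substitute y = −x − 23:
2x² + 78x + 580 = 0  ⟹  x² + 39x + 290 = 0
x = −10 or x = −29, giving (−10, −13) and (−29, 6).
Chord length = distance between (−10, −13) and (−29, 6) = √722 = 19√2.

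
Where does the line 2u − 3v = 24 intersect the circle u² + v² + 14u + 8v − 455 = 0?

(−21, −22) and (15, 2)

From the line, v = (−24 + 2u)/3. Substituting:
13u² + 78u − 4095 = 0  ⟹  u² + 6u − 315 = 0
u = 15 or u = −21, giving (15, 2) and (−21, −22).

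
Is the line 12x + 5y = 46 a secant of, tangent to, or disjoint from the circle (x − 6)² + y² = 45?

Substituting the line into the circle gives 169x² − 1404x + 1891 = 0.
Discriminant = (−1404)² − 4·169·(1891) = 692900 > 0.
Two real roots: the line is a secant.

secant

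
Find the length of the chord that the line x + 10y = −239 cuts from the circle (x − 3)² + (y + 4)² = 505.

2√101

The distance from (3, −4) to the line is 202/√101, and r² = 505.
Half the chord is √(r² − d²) = √(101), so the full chord is 2√101.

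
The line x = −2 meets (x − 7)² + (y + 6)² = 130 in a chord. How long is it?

14

The distance from (7, −6) to the line is 9, and r² = 130.
Chord = 2√(r² − d²) = 2·√(49) = 14.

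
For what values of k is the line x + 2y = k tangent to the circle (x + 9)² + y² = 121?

For a tangent, require d(centre, line) = r = 11.
|1·(−9) + 2·0 − k| / √5 = 11
|k − (−9)| = 11√5.

k = −9 ± 11√5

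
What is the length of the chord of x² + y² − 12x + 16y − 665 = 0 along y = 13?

The distance from (6, −8) to the line is 21, and r² = 765.
Half the chord is √(r² − d²) = √(324), so the full chord is 36.

36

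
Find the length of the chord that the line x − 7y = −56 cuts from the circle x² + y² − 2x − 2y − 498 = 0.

Centre (1, 1), r² = 500. Perpendicular distance d from centre to line = |50| / √50 = 50/√50.
Chord = 2√(r² − d²) = 2·√(450) = 30√2.

30√2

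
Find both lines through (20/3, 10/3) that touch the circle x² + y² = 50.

x + y = 10 and 7x + y = 50

A line y − (10/3) = m(x − (20/3)) is tangent when its distance from (0, 0) is 5√2:
[m·(−20/3) − (−10/3)]² = 50(m² + 1)
m² + 8m + 7 = 0, so m = −1 or m = −7.
Through (20/3, 10/3) these give x + y = 10 and 7x + y = 50.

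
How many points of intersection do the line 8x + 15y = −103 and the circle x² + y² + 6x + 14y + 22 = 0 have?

2

Centre (−3, −7), r² = 36. Distance² from centre to line = (−26)²/289 = 676/289.
Since d² < r², the line cuts the circle twice.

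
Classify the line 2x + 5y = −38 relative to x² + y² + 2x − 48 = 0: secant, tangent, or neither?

secant

Substituting the line into the circle gives 29x² + 202x + 244 = 0.
Discriminant = (202)² − 4·29·(244) = 12500 > 0.
Two real roots: the line is a secant.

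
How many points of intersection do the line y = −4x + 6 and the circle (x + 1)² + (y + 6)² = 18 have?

2

d² = (4·(−1) + 1·(−6) − (6))²/17 = 256/17; r² = 18.
Since d² < r², the line cuts the circle twice.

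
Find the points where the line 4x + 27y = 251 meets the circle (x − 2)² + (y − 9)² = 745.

(−25, 13) and (29, 5)

Substitute y = (251 − 4x)/27:
745x² − 2980x − 540125 = 0  ⟹  x² − 4x − 725 = 0
x = 29 or x = −25, giving (29, 5) and (−25, 13).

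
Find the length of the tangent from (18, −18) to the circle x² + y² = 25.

√623

With centre O = (0, 0), |OP|² = 648 and r² = 25.
Power of the point: PT² = |PO|² − r² = 623, so PT = √623.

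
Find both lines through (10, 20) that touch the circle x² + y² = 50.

Let a tangent through (10, 20) have slope m. Its distance from (0, 0) must equal 5√2:
(−10m − (−20))² = 50(m² + 1)
m² − 8m + 7 = 0, so m = 7 or m = 1.
Through (10, 20) these give 7x − y = 50 and x − y = −10.

7x − y = 50 and x − y = −10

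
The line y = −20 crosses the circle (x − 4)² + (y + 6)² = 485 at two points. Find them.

(−13, −20) and (21, −20)

Express y = −20 and substitute into the circle:
x² − 8x − 273 = 0
x = 21 or x = −13, giving (21, −20) and (−13, −20).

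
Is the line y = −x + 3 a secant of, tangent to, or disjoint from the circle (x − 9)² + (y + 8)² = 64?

secant

d² = (1·9 + 1·(−8) − (3))²/2 = 2; r² = 64.
Since d² < r², the line cuts the circle twice.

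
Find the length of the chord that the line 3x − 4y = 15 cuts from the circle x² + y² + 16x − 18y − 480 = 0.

From the line, y = (−15 + 3x)/4. Substituting:
25x² − 50x − 6375 = 0  ⟹  x² − 2x − 255 = 0
x = 17 or x = −15, giving (17, 9) and (−15, −15).
Chord length = distance between (17, 9) and (−15, −15) = √1600 = 40.

40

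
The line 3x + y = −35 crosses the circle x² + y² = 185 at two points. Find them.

(−13, 4) and (−8, −11)

From the line, y = −3x − 35. Substituting:
10x² + 210x + 1040 = 0  ⟹  x² + 21x + 104 = 0
x = −8 or x = −13, giving (−8, −11) and (−13, 4).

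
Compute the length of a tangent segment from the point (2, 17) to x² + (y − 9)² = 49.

√19

The centre is (0, 9) and r = 7. The square of the distance from P to the centre is 4 + 64 = 68.
By the tangent–radius right angle, tangent length = √(|PO|² − r²) = √19.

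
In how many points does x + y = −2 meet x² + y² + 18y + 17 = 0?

2

Centre (0, −9), r² = 64. Distance² from centre to line = (−7)²/2 = 49/2.
Since d² < r², the line cuts the circle twice.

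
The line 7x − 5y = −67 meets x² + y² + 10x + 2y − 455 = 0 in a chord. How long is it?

5√74

Centre (−5, −1), r² = 481. Perpendicular distance d from centre to line = |37| / √74 = 37/√74.
Half the chord is √(r² − d²) = √(925/2), so the full chord is 5√74.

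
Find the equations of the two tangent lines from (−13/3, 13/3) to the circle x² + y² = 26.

x − 5y = −26 and 5x − y = −26

Write the tangent as mx − y + (13/3 − m·(−13/3)) = 0 and set its distance from the centre to √26:
(13/3m − (−13/3))² = 26(m² + 1)
5m² − 26m + 5 = 0, so m = 1/5 or m = 5.
Through (−13/3, 13/3) these give x − 5y = −26 and 5x − y = −26.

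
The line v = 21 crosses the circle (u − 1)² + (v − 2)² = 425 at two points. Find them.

From the line, v = 21. Substituting:
u² − 2u − 63 = 0
u = 9 or u = −7, giving (9, 21) and (−7, 21).

(−7, 21) and (9, 21)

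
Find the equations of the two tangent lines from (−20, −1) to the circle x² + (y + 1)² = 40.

x − 3y = −17 and x + 3y = −23

A line y − (−1) = m(x − (−20)) is tangent when its distance from (0, −1) is 2√10:
[m·(20) − (0)]² = 40(m² + 1)
9m² − 1 = 0, so m = 1/3 or m = −1/3.
Through (−20, −1) these give x − 3y = −17 and x + 3y = −23.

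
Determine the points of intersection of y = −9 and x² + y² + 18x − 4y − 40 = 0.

(−11, −9) and (−7, −9)

Substitute y = −9:
x² + 18x + 77 = 0
x = −7 or x = −11, giving (−7, −9) and (−11, −9).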